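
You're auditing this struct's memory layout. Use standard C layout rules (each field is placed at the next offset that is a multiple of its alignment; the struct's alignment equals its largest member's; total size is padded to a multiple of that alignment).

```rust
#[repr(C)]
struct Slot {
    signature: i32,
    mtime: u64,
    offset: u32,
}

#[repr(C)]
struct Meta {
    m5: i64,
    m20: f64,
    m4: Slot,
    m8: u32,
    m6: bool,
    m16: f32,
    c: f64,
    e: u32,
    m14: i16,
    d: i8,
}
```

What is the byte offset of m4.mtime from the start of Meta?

24

Slot: 0..4  signature  (4B, 4-aligned); 4..8  -- padding (4B); 8..16  mtime  (8B, 8-aligned); 16..20  offset  (4B, 4-aligned); 20..24  -- tail padding (4B); sizeof = 24, alignof = 8
0..8  m5  (8B, 8-aligned)
8..16  m20  (8B, 8-aligned)
16..40  m4  (24B, 8-aligned)
within Slot: mtime at 8
16 + 8 = 24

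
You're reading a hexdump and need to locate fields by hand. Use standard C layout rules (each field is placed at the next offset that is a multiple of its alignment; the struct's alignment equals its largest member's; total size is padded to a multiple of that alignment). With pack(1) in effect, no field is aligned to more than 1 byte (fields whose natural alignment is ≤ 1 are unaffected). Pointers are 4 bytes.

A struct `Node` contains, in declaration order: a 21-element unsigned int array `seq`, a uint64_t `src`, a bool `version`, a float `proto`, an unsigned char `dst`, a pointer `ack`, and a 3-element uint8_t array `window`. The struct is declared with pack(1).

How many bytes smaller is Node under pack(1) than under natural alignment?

15

natural layout:
  seq at 0 (size 84, align 4) → ends 84
  pad 4 to align 8 for src
  src at 88 (size 8, align 8) → ends 96
  version at 96 (size 1, align 1) → ends 97
  pad 3 to align 4 for proto
  proto at 100 (size 4, align 4) → ends 104
  dst at 104 (size 1, align 1) → ends 105
  pad 3 to align 4 for ack
  ack at 108 (size 4, align 4) → ends 112
  window at 112 (size 3, align 1) → ends 115
  tail pad 5 to reach multiple of 8
  total 120 bytes, alignment 8
packed(1) layout:
  seq at 0 (size 84, align 1) → ends 84
  src at 84 (size 8, align 1) → ends 92
  version at 92 (size 1, align 1) → ends 93
  proto at 93 (size 4, align 1) → ends 97
  dst at 97 (size 1, align 1) → ends 98
  ack at 98 (size 4, align 1) → ends 102
  window at 102 (size 3, align 1) → ends 105
  total 105 bytes, alignment 1
120 − 105 = 15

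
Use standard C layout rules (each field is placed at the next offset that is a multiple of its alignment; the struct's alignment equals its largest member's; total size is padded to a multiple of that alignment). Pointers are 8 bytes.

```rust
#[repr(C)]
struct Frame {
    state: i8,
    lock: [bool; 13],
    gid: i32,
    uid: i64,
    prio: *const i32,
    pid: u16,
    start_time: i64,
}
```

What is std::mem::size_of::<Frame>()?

0..1  state  (1B, 1-aligned)
1..14  lock  (13B, 1-aligned)
14..16  -- padding (2B)
16..20  gid  (4B, 4-aligned)
20..24  -- padding (4B)
24..32  uid  (8B, 8-aligned)
32..40  prio  (8B, 8-aligned)
40..42  pid  (2B, 2-aligned)
42..48  -- padding (6B)
48..56  start_time  (8B, 8-aligned)
sizeof = 56, alignof = 8

56 bytes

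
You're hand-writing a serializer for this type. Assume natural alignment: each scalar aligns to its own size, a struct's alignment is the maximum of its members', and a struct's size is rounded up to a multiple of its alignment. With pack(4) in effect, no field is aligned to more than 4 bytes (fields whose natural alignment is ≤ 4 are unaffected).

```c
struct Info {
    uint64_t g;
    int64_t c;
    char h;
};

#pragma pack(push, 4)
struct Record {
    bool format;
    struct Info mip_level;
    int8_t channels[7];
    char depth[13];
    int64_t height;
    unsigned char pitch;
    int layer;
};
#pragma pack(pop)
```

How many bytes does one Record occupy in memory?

Info: @0: g [8B, align 8] → 8; @8: c [8B, align 8] → 16; @16: h [1B, align 1] → 17; +7 tail pad (align 8); size 24, align 8
@0: format [1B, align 1] → 1
+3 pad (align 4)
@4: mip_level [24B, align 4] → 28
@28: channels [7B, align 1] → 35
@35: depth [13B, align 1] → 48
@48: height [8B, align 4] → 56
@56: pitch [1B, align 1] → 57
+3 pad (align 4)
@60: layer [4B, align 4] → 64
size 64, align 4

64 bytes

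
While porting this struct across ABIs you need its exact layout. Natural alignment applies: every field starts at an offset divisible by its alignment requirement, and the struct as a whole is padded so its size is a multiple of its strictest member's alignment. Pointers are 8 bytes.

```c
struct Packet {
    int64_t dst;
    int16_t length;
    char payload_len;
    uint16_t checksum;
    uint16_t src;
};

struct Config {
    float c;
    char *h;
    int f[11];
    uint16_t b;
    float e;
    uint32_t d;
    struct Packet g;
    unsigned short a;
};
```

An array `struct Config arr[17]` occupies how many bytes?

1632

Packet: dst at 0 (size 8, align 8) → ends 8; length at 8 (size 2, align 2) → ends 10; payload_len at 10 (size 1, align 1) → ends 11; pad 1 to align 2 for checksum; checksum at 12 (size 2, align 2) → ends 14; src at 14 (size 2, align 2) → ends 16; total 16 bytes, alignment 8
c at 0 (size 4, align 4) → ends 4
pad 4 to align 8 for h
h at 8 (size 8, align 8) → ends 16
f at 16 (size 44, align 4) → ends 60
b at 60 (size 2, align 2) → ends 62
pad 2 to align 4 for e
e at 64 (size 4, align 4) → ends 68
d at 68 (size 4, align 4) → ends 72
g at 72 (size 16, align 8) → ends 88
a at 88 (size 2, align 2) → ends 90
tail pad 6 to reach multiple of 8
total 96 bytes, alignment 8
array of 17: 17 × 96 = 1632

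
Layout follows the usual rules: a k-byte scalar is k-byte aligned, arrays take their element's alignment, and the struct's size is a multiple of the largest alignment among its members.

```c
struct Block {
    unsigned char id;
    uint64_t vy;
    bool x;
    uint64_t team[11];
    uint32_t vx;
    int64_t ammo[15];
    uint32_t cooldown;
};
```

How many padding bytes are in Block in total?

22

@0: id [1B, align 1] → 1
+7 pad (align 8)
@8: vy [8B, align 8] → 16
@16: x [1B, align 1] → 17
+7 pad (align 8)
@24: team [88B, align 8] → 112
@112: vx [4B, align 4] → 116
+4 pad (align 8)
@120: ammo [120B, align 8] → 240
@240: cooldown [4B, align 4] → 244
+4 tail pad (align 8)
size 248, align 8
data bytes 226, size 248 → padding 22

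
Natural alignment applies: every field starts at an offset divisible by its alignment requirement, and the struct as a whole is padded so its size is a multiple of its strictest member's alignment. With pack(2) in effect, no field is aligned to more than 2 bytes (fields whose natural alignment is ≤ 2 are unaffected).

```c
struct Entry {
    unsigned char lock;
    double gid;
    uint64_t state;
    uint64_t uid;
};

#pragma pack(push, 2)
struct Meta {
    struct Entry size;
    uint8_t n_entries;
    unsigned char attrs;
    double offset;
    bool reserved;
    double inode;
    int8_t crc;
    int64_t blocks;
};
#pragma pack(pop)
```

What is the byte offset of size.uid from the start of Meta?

Entry: lock at 0 (size 1, align 1) → ends 1; pad 7 to align 8 for gid; gid at 8 (size 8, align 8) → ends 16; state at 16 (size 8, align 8) → ends 24; uid at 24 (size 8, align 8) → ends 32; total 32 bytes, alignment 8
size at 0 (size 32, align 2) → ends 32
within Entry: uid at 24
0 + 24 = 24

24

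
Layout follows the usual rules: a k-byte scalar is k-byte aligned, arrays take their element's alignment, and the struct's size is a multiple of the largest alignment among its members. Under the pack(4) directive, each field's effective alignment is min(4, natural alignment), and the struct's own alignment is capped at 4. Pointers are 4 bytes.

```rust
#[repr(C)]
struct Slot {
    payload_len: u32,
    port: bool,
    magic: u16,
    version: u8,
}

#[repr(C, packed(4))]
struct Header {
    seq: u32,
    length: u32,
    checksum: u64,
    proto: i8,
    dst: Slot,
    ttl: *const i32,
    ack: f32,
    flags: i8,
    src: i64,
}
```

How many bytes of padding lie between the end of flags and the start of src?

Slot: @0: payload_len [4B, align 4] → 4; @4: port [1B, align 1] → 5; +1 pad (align 2); @6: magic [2B, align 2] → 8; @8: version [1B, align 1] → 9; +3 tail pad (align 4); size 12, align 4
@0: seq [4B, align 4] → 4
@4: length [4B, align 4] → 8
@8: checksum [8B, align 4] → 16
@16: proto [1B, align 1] → 17
+3 pad (align 4)
@20: dst [12B, align 4] → 32
@32: ttl [4B, align 4] → 36
@36: ack [4B, align 4] → 40
@40: flags [1B, align 1] → 41
+3 pad (align 4)
@44: src [8B, align 4] → 52

3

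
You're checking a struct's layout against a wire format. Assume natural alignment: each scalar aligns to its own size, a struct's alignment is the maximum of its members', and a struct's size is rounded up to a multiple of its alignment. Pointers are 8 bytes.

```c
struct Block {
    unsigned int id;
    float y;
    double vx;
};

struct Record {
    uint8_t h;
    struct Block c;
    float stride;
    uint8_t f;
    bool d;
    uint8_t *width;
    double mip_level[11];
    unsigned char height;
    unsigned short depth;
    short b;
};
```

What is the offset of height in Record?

128

Block: id at 0 (size 4, align 4) → ends 4; y at 4 (size 4, align 4) → ends 8; vx at 8 (size 8, align 8) → ends 16; total 16 bytes, alignment 8
h at 0 (size 1, align 1) → ends 1
pad 7 to align 8 for c
c at 8 (size 16, align 8) → ends 24
stride at 24 (size 4, align 4) → ends 28
f at 28 (size 1, align 1) → ends 29
d at 29 (size 1, align 1) → ends 30
pad 2 to align 8 for width
width at 32 (size 8, align 8) → ends 40
mip_level at 40 (size 88, align 8) → ends 128
height at 128 (size 1, align 1) → ends 129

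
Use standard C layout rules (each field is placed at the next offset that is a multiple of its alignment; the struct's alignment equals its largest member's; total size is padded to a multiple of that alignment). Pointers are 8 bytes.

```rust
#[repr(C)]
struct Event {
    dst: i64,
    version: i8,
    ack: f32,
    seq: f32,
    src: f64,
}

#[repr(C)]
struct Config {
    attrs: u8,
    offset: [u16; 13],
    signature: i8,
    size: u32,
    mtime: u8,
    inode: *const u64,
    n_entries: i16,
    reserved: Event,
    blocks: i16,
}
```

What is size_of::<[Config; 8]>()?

Event: dst at 0 (size 8, align 8) → ends 8; version at 8 (size 1, align 1) → ends 9; pad 3 to align 4 for ack; ack at 12 (size 4, align 4) → ends 16; seq at 16 (size 4, align 4) → ends 20; pad 4 to align 8 for src; src at 24 (size 8, align 8) → ends 32; total 32 bytes, alignment 8
attrs at 0 (size 1, align 1) → ends 1
pad 1 to align 2 for offset
offset at 2 (size 26, align 2) → ends 28
signature at 28 (size 1, align 1) → ends 29
pad 3 to align 4 for size
size at 32 (size 4, align 4) → ends 36
mtime at 36 (size 1, align 1) → ends 37
pad 3 to align 8 for inode
inode at 40 (size 8, align 8) → ends 48
n_entries at 48 (size 2, align 2) → ends 50
pad 6 to align 8 for reserved
reserved at 56 (size 32, align 8) → ends 88
blocks at 88 (size 2, align 2) → ends 90
tail pad 6 to reach multiple of 8
total 96 bytes, alignment 8
array of 8: 8 × 96 = 768

768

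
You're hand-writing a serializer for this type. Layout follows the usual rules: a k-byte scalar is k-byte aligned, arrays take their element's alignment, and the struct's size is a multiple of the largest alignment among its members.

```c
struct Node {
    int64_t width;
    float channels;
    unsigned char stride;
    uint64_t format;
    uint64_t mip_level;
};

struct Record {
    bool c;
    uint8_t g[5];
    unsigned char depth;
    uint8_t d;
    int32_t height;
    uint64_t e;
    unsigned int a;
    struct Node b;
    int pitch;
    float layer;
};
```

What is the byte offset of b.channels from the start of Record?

Node: width at 0 (size 8, align 8) → ends 8; channels at 8 (size 4, align 4) → ends 12; stride at 12 (size 1, align 1) → ends 13; pad 3 to align 8 for format; format at 16 (size 8, align 8) → ends 24; mip_level at 24 (size 8, align 8) → ends 32; total 32 bytes, alignment 8
c at 0 (size 1, align 1) → ends 1
g at 1 (size 5, align 1) → ends 6
depth at 6 (size 1, align 1) → ends 7
d at 7 (size 1, align 1) → ends 8
height at 8 (size 4, align 4) → ends 12
pad 4 to align 8 for e
e at 16 (size 8, align 8) → ends 24
a at 24 (size 4, align 4) → ends 28
pad 4 to align 8 for b
b at 32 (size 32, align 8) → ends 64
within Node: channels at 8
32 + 8 = 40

40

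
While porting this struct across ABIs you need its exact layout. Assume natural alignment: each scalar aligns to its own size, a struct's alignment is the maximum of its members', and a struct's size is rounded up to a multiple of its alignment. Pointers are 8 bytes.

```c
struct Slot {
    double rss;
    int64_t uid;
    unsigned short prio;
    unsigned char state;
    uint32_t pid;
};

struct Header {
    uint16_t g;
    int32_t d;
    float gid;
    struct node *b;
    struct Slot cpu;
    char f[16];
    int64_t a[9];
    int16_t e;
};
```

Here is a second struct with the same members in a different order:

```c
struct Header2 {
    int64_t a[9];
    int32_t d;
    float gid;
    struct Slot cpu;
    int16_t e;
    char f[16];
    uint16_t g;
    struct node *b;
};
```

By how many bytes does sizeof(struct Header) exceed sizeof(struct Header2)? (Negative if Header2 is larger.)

8

Slot: @0: rss [8B, align 8] → 8; @8: uid [8B, align 8] → 16; @16: prio [2B, align 2] → 18; @18: state [1B, align 1] → 19; +1 pad (align 4); @20: pid [4B, align 4] → 24; size 24, align 8
@0: g [2B, align 2] → 2
+2 pad (align 4)
@4: d [4B, align 4] → 8
@8: gid [4B, align 4] → 12
+4 pad (align 8)
@16: b [8B, align 8] → 24
@24: cpu [24B, align 8] → 48
@48: f [16B, align 1] → 64
@64: a [72B, align 8] → 136
@136: e [2B, align 2] → 138
+6 tail pad (align 8)
size 144, align 8
— Header2 —
@0: a [72B, align 8] → 72
@72: d [4B, align 4] → 76
@76: gid [4B, align 4] → 80
@80: cpu [24B, align 8] → 104
@104: e [2B, align 2] → 106
@106: f [16B, align 1] → 122
@122: g [2B, align 2] → 124
+4 pad (align 8)
@128: b [8B, align 8] → 136
size 136, align 8
144 − 136 = 8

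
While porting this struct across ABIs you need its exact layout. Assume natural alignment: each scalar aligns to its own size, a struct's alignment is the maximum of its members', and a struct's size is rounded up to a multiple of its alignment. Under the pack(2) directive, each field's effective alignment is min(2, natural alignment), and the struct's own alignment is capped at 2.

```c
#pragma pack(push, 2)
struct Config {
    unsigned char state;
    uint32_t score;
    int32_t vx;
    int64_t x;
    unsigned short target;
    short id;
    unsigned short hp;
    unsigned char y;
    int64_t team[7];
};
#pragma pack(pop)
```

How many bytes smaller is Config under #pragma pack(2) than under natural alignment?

6

natural layout:
  @0: state [1B, align 1] → 1
  +3 pad (align 4)
  @4: score [4B, align 4] → 8
  @8: vx [4B, align 4] → 12
  +4 pad (align 8)
  @16: x [8B, align 8] → 24
  @24: target [2B, align 2] → 26
  @26: id [2B, align 2] → 28
  @28: hp [2B, align 2] → 30
  @30: y [1B, align 1] → 31
  +1 pad (align 8)
  @32: team [56B, align 8] → 88
  size 88, align 8
packed(2) layout:
  @0: state [1B, align 1] → 1
  +1 pad (align 2)
  @2: score [4B, align 2] → 6
  @6: vx [4B, align 2] → 10
  @10: x [8B, align 2] → 18
  @18: target [2B, align 2] → 20
  @20: id [2B, align 2] → 22
  @22: hp [2B, align 2] → 24
  @24: y [1B, align 1] → 25
  +1 pad (align 2)
  @26: team [56B, align 2] → 82
  size 82, align 2
88 − 82 = 6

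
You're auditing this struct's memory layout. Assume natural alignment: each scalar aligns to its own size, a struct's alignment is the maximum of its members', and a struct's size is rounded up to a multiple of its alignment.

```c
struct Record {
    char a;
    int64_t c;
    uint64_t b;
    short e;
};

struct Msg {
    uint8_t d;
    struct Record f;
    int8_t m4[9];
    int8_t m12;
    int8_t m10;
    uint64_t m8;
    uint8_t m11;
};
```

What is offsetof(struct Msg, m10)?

Record: a at 0 (size 1, align 1) → ends 1; pad 7 to align 8 for c; c at 8 (size 8, align 8) → ends 16; b at 16 (size 8, align 8) → ends 24; e at 24 (size 2, align 2) → ends 26; tail pad 6 to reach multiple of 8; total 32 bytes, alignment 8
d at 0 (size 1, align 1) → ends 1
pad 7 to align 8 for f
f at 8 (size 32, align 8) → ends 40
m4 at 40 (size 9, align 1) → ends 49
m12 at 49 (size 1, align 1) → ends 50
m10 at 50 (size 1, align 1) → ends 51

50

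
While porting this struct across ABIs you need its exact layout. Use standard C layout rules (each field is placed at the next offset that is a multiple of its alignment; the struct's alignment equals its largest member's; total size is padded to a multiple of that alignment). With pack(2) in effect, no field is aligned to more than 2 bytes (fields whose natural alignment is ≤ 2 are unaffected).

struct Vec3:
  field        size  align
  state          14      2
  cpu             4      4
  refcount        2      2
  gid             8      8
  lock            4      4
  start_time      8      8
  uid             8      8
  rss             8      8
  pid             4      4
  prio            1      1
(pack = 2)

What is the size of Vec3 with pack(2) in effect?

62

@0: state [14B, align 2] → 14
@14: cpu [4B, align 2] → 18
@18: refcount [2B, align 2] → 20
@20: gid [8B, align 2] → 28
@28: lock [4B, align 2] → 32
@32: start_time [8B, align 2] → 40
@40: uid [8B, align 2] → 48
@48: rss [8B, align 2] → 56
@56: pid [4B, align 2] → 60
@60: prio [1B, align 1] → 61
+1 tail pad (align 2)
size 62, align 2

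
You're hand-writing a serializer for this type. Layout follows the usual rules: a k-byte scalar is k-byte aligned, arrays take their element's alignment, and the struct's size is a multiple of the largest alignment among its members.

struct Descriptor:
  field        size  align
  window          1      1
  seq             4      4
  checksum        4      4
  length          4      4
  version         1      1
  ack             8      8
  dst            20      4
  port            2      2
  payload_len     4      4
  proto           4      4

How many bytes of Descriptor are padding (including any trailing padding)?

0..1  window  (1B, 1-aligned)
1..4  -- padding (3B)
4..8  seq  (4B, 4-aligned)
8..12  checksum  (4B, 4-aligned)
12..16  length  (4B, 4-aligned)
16..17  version  (1B, 1-aligned)
17..24  -- padding (7B)
24..32  ack  (8B, 8-aligned)
32..52  dst  (20B, 4-aligned)
52..54  port  (2B, 2-aligned)
54..56  -- padding (2B)
56..60  payload_len  (4B, 4-aligned)
60..64  proto  (4B, 4-aligned)
sizeof = 64, alignof = 8
data bytes 52, size 64 → padding 12

12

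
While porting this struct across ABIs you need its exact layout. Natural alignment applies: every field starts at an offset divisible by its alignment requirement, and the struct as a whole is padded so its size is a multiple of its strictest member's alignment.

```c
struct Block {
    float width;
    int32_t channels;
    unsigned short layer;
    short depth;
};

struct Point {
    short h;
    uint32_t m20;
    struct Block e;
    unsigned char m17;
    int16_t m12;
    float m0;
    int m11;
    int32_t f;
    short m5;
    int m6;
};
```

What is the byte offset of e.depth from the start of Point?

Block: width at 0 (size 4, align 4) → ends 4; channels at 4 (size 4, align 4) → ends 8; layer at 8 (size 2, align 2) → ends 10; depth at 10 (size 2, align 2) → ends 12; total 12 bytes, alignment 4
h at 0 (size 2, align 2) → ends 2
pad 2 to align 4 for m20
m20 at 4 (size 4, align 4) → ends 8
e at 8 (size 12, align 4) → ends 20
within Block: depth at 10
8 + 10 = 18

18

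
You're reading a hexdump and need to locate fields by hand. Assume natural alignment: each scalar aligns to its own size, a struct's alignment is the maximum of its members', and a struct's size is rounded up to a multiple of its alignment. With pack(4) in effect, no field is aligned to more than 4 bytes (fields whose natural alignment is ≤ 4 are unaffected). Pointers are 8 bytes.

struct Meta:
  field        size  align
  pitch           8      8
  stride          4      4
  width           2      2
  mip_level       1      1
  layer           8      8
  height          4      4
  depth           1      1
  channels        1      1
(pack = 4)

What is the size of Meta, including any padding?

0..8  pitch  (8B, 4-aligned)
8..12  stride  (4B, 4-aligned)
12..14  width  (2B, 2-aligned)
14..15  mip_level  (1B, 1-aligned)
15..16  -- padding (1B)
16..24  layer  (8B, 4-aligned)
24..28  height  (4B, 4-aligned)
28..29  depth  (1B, 1-aligned)
29..30  channels  (1B, 1-aligned)
30..32  -- tail padding (2B)
sizeof = 32, alignof = 4

32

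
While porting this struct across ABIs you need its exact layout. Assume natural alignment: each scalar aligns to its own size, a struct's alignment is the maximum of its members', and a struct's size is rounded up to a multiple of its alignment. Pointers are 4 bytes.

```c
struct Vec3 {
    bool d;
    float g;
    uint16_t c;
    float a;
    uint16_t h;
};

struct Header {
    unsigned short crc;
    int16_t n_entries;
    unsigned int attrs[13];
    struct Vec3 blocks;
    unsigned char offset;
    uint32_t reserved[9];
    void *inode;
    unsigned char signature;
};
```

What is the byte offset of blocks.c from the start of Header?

Vec3: d at 0 (size 1, align 1) → ends 1; pad 3 to align 4 for g; g at 4 (size 4, align 4) → ends 8; c at 8 (size 2, align 2) → ends 10; pad 2 to align 4 for a; a at 12 (size 4, align 4) → ends 16; h at 16 (size 2, align 2) → ends 18; tail pad 2 to reach multiple of 4; total 20 bytes, alignment 4
crc at 0 (size 2, align 2) → ends 2
n_entries at 2 (size 2, align 2) → ends 4
attrs at 4 (size 52, align 4) → ends 56
blocks at 56 (size 20, align 4) → ends 76
within Vec3: c at 8
56 + 8 = 64

64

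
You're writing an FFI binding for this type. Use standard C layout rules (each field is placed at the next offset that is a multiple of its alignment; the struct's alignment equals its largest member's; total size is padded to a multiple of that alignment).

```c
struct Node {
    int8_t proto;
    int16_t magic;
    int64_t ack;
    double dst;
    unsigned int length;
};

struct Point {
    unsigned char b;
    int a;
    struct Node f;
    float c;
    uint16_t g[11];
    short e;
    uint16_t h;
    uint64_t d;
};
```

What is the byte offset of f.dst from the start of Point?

Node: @0: proto [1B, align 1] → 1; +1 pad (align 2); @2: magic [2B, align 2] → 4; +4 pad (align 8); @8: ack [8B, align 8] → 16; @16: dst [8B, align 8] → 24; @24: length [4B, align 4] → 28; +4 tail pad (align 8); size 32, align 8
@0: b [1B, align 1] → 1
+3 pad (align 4)
@4: a [4B, align 4] → 8
@8: f [32B, align 8] → 40
within Node: dst at 16
8 + 16 = 24

24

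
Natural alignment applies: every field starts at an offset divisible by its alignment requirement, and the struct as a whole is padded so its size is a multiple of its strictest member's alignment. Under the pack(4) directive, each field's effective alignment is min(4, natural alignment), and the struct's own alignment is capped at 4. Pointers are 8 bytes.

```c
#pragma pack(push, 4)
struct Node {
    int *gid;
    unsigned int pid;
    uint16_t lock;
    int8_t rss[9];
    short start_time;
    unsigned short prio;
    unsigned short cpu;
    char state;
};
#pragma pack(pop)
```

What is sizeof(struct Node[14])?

@0: gid [8B, align 4] → 8
@8: pid [4B, align 4] → 12
@12: lock [2B, align 2] → 14
@14: rss [9B, align 1] → 23
+1 pad (align 2)
@24: start_time [2B, align 2] → 26
@26: prio [2B, align 2] → 28
@28: cpu [2B, align 2] → 30
@30: state [1B, align 1] → 31
+1 tail pad (align 4)
size 32, align 4
array of 14: 14 × 32 = 448

448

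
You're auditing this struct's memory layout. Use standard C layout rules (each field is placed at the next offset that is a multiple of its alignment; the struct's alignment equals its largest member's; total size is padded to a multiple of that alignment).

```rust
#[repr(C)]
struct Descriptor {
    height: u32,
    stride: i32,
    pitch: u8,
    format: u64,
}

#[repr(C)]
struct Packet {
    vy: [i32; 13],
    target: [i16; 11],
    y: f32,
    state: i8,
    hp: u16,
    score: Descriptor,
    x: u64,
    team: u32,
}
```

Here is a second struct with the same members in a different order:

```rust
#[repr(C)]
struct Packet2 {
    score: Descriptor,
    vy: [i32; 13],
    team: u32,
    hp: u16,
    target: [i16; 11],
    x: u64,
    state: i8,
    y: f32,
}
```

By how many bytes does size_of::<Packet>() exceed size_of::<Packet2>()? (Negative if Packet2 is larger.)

Descriptor: 0..4  height  (4B, 4-aligned); 4..8  stride  (4B, 4-aligned); 8..9  pitch  (1B, 1-aligned); 9..16  -- padding (7B); 16..24  format  (8B, 8-aligned); sizeof = 24, alignof = 8
0..52  vy  (52B, 4-aligned)
52..74  target  (22B, 2-aligned)
74..76  -- padding (2B)
76..80  y  (4B, 4-aligned)
80..81  state  (1B, 1-aligned)
81..82  -- padding (1B)
82..84  hp  (2B, 2-aligned)
84..88  -- padding (4B)
88..112  score  (24B, 8-aligned)
112..120  x  (8B, 8-aligned)
120..124  team  (4B, 4-aligned)
124..128  -- tail padding (4B)
sizeof = 128, alignof = 8
— Packet2 —
0..24  score  (24B, 8-aligned)
24..76  vy  (52B, 4-aligned)
76..80  team  (4B, 4-aligned)
80..82  hp  (2B, 2-aligned)
82..104  target  (22B, 2-aligned)
104..112  x  (8B, 8-aligned)
112..113  state  (1B, 1-aligned)
113..116  -- padding (3B)
116..120  y  (4B, 4-aligned)
sizeof = 120, alignof = 8
128 − 120 = 8

8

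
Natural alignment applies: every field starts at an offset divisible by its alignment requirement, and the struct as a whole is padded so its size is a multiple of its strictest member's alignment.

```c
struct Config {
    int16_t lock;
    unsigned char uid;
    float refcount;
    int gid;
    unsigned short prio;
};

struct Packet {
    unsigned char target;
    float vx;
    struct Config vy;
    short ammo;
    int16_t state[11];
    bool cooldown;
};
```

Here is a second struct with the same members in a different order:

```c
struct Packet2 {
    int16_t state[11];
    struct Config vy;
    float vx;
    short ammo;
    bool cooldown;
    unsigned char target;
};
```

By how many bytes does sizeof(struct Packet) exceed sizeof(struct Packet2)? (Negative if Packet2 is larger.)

4

Config: lock at 0 (size 2, align 2) → ends 2; uid at 2 (size 1, align 1) → ends 3; pad 1 to align 4 for refcount; refcount at 4 (size 4, align 4) → ends 8; gid at 8 (size 4, align 4) → ends 12; prio at 12 (size 2, align 2) → ends 14; tail pad 2 to reach multiple of 4; total 16 bytes, alignment 4
target at 0 (size 1, align 1) → ends 1
pad 3 to align 4 for vx
vx at 4 (size 4, align 4) → ends 8
vy at 8 (size 16, align 4) → ends 24
ammo at 24 (size 2, align 2) → ends 26
state at 26 (size 22, align 2) → ends 48
cooldown at 48 (size 1, align 1) → ends 49
tail pad 3 to reach multiple of 4
total 52 bytes, alignment 4
— Packet2 —
state at 0 (size 22, align 2) → ends 22
pad 2 to align 4 for vy
vy at 24 (size 16, align 4) → ends 40
vx at 40 (size 4, align 4) → ends 44
ammo at 44 (size 2, align 2) → ends 46
cooldown at 46 (size 1, align 1) → ends 47
target at 47 (size 1, align 1) → ends 48
total 48 bytes, alignment 4
52 − 48 = 4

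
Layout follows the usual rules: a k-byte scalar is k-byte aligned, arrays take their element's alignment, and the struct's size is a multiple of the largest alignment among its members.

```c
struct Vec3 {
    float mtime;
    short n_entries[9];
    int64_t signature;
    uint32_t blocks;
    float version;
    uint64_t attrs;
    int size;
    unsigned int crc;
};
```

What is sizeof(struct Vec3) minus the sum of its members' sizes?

2

@0: mtime [4B, align 4] → 4
@4: n_entries [18B, align 2] → 22
+2 pad (align 8)
@24: signature [8B, align 8] → 32
@32: blocks [4B, align 4] → 36
@36: version [4B, align 4] → 40
@40: attrs [8B, align 8] → 48
@48: size [4B, align 4] → 52
@52: crc [4B, align 4] → 56
size 56, align 8
data bytes 54, size 56 → padding 2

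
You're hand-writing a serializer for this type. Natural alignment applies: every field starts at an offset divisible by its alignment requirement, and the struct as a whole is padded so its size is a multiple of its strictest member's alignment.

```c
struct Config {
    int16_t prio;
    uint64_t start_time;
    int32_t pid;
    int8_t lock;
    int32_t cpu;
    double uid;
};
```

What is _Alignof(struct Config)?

8

member alignments: prio=2, start_time=8, pid=4, lock=1, cpu=4, uid=8
max = 8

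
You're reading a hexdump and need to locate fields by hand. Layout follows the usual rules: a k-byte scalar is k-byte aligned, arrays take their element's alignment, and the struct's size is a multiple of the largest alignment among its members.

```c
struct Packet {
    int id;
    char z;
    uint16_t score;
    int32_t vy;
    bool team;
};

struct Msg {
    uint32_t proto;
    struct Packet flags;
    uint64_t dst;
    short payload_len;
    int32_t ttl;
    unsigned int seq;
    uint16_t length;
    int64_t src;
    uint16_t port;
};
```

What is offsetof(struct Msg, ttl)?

Packet: @0: id [4B, align 4] → 4; @4: z [1B, align 1] → 5; +1 pad (align 2); @6: score [2B, align 2] → 8; @8: vy [4B, align 4] → 12; @12: team [1B, align 1] → 13; +3 tail pad (align 4); size 16, align 4
@0: proto [4B, align 4] → 4
@4: flags [16B, align 4] → 20
+4 pad (align 8)
@24: dst [8B, align 8] → 32
@32: payload_len [2B, align 2] → 34
+2 pad (align 4)
@36: ttl [4B, align 4] → 40

36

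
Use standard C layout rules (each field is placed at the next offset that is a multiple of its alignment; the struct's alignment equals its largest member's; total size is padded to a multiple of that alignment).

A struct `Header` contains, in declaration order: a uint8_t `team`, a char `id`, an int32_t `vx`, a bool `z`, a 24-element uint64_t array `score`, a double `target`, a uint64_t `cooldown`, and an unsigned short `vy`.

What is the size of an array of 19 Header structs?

4408

team at 0 (size 1, align 1) → ends 1
id at 1 (size 1, align 1) → ends 2
pad 2 to align 4 for vx
vx at 4 (size 4, align 4) → ends 8
z at 8 (size 1, align 1) → ends 9
pad 7 to align 8 for score
score at 16 (size 192, align 8) → ends 208
target at 208 (size 8, align 8) → ends 216
cooldown at 216 (size 8, align 8) → ends 224
vy at 224 (size 2, align 2) → ends 226
tail pad 6 to reach multiple of 8
total 232 bytes, alignment 8
array of 19: 19 × 232 = 4408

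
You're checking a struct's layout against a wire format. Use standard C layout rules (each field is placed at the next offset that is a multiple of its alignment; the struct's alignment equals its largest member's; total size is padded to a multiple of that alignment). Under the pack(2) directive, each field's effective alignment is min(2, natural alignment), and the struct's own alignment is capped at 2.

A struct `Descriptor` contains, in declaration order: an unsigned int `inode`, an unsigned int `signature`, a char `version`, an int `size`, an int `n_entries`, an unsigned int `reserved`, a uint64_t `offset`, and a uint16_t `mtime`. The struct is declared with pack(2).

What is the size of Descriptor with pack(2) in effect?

@0: inode [4B, align 2] → 4
@4: signature [4B, align 2] → 8
@8: version [1B, align 1] → 9
+1 pad (align 2)
@10: size [4B, align 2] → 14
@14: n_entries [4B, align 2] → 18
@18: reserved [4B, align 2] → 22
@22: offset [8B, align 2] → 30
@30: mtime [2B, align 2] → 32
size 32, align 2

32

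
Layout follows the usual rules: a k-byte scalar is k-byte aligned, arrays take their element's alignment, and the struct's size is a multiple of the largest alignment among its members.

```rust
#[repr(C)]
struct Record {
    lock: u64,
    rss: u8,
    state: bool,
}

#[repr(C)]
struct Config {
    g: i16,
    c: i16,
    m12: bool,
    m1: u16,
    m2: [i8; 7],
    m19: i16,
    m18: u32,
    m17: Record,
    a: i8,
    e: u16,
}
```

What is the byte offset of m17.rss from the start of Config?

32

Record: 0..8  lock  (8B, 8-aligned); 8..9  rss  (1B, 1-aligned); 9..10  state  (1B, 1-aligned); 10..16  -- tail padding (6B); sizeof = 16, alignof = 8
0..2  g  (2B, 2-aligned)
2..4  c  (2B, 2-aligned)
4..5  m12  (1B, 1-aligned)
5..6  -- padding (1B)
6..8  m1  (2B, 2-aligned)
8..15  m2  (7B, 1-aligned)
15..16  -- padding (1B)
16..18  m19  (2B, 2-aligned)
18..20  -- padding (2B)
20..24  m18  (4B, 4-aligned)
24..40  m17  (16B, 8-aligned)
within Record: rss at 8
24 + 8 = 32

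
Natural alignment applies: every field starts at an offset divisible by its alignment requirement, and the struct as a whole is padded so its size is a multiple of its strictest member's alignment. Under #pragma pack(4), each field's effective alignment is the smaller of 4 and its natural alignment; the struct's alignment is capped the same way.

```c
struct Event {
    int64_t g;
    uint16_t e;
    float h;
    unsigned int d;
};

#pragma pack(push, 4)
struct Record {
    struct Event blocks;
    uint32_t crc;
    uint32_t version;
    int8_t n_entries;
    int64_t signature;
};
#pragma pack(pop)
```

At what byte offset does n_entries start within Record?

32

Event: @0: g [8B, align 8] → 8; @8: e [2B, align 2] → 10; +2 pad (align 4); @12: h [4B, align 4] → 16; @16: d [4B, align 4] → 20; +4 tail pad (align 8); size 24, align 8
@0: blocks [24B, align 4] → 24
@24: crc [4B, align 4] → 28
@28: version [4B, align 4] → 32
@32: n_entries [1B, align 1] → 33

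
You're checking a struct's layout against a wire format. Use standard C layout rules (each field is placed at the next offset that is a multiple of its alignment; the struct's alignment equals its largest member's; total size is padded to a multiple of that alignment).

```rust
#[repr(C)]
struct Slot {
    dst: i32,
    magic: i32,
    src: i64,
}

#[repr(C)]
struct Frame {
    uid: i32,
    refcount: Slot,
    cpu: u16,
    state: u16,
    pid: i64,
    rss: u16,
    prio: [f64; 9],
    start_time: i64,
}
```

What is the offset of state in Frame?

26

Slot: 0..4  dst  (4B, 4-aligned); 4..8  magic  (4B, 4-aligned); 8..16  src  (8B, 8-aligned); sizeof = 16, alignof = 8
0..4  uid  (4B, 4-aligned)
4..8  -- padding (4B)
8..24  refcount  (16B, 8-aligned)
24..26  cpu  (2B, 2-aligned)
26..28  state  (2B, 2-aligned)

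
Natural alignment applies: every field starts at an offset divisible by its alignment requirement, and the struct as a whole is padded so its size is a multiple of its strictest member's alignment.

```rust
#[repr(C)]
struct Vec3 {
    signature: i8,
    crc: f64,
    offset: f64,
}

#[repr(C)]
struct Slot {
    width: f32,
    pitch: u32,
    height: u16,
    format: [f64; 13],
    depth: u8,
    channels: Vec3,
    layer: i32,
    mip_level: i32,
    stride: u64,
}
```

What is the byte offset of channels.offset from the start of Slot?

144

Vec3: signature at 0 (size 1, align 1) → ends 1; pad 7 to align 8 for crc; crc at 8 (size 8, align 8) → ends 16; offset at 16 (size 8, align 8) → ends 24; total 24 bytes, alignment 8
width at 0 (size 4, align 4) → ends 4
pitch at 4 (size 4, align 4) → ends 8
height at 8 (size 2, align 2) → ends 10
pad 6 to align 8 for format
format at 16 (size 104, align 8) → ends 120
depth at 120 (size 1, align 1) → ends 121
pad 7 to align 8 for channels
channels at 128 (size 24, align 8) → ends 152
within Vec3: offset at 16
128 + 16 = 144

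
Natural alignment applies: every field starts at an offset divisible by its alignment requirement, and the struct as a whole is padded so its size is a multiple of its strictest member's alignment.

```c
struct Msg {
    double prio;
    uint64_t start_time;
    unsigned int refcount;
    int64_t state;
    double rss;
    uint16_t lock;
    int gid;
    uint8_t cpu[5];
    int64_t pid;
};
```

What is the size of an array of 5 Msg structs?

0..8  prio  (8B, 8-aligned)
8..16  start_time  (8B, 8-aligned)
16..20  refcount  (4B, 4-aligned)
20..24  -- padding (4B)
24..32  state  (8B, 8-aligned)
32..40  rss  (8B, 8-aligned)
40..42  lock  (2B, 2-aligned)
42..44  -- padding (2B)
44..48  gid  (4B, 4-aligned)
48..53  cpu  (5B, 1-aligned)
53..56  -- padding (3B)
56..64  pid  (8B, 8-aligned)
sizeof = 64, alignof = 8
array of 5: 5 × 64 = 320

320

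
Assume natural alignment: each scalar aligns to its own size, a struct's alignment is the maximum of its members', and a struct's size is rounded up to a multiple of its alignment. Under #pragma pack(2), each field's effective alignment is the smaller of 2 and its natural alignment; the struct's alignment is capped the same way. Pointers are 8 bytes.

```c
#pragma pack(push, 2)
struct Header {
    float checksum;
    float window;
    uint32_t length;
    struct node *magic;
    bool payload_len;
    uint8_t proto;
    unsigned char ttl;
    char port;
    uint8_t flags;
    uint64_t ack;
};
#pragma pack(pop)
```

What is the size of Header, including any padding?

34 bytes

@0: checksum [4B, align 2] → 4
@4: window [4B, align 2] → 8
@8: length [4B, align 2] → 12
@12: magic [8B, align 2] → 20
@20: payload_len [1B, align 1] → 21
@21: proto [1B, align 1] → 22
@22: ttl [1B, align 1] → 23
@23: port [1B, align 1] → 24
@24: flags [1B, align 1] → 25
+1 pad (align 2)
@26: ack [8B, align 2] → 34
size 34, align 2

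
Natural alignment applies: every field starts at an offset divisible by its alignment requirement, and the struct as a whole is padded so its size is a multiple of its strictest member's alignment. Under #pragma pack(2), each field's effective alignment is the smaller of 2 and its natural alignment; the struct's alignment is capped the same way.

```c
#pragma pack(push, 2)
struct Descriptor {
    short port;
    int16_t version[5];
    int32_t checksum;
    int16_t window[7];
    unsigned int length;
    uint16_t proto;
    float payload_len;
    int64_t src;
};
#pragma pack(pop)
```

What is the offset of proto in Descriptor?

@0: port [2B, align 2] → 2
@2: version [10B, align 2] → 12
@12: checksum [4B, align 2] → 16
@16: window [14B, align 2] → 30
@30: length [4B, align 2] → 34
@34: proto [2B, align 2] → 36

34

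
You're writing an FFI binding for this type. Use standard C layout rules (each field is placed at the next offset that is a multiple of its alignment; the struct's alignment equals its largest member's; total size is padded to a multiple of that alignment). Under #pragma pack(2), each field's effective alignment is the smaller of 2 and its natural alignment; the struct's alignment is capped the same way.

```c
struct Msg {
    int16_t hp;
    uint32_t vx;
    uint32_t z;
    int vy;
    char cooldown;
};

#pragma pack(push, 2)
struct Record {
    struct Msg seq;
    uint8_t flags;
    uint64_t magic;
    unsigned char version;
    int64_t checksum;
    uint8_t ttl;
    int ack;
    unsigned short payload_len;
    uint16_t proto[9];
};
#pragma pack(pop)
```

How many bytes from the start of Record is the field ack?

Msg: @0: hp [2B, align 2] → 2; +2 pad (align 4); @4: vx [4B, align 4] → 8; @8: z [4B, align 4] → 12; @12: vy [4B, align 4] → 16; @16: cooldown [1B, align 1] → 17; +3 tail pad (align 4); size 20, align 4
@0: seq [20B, align 2] → 20
@20: flags [1B, align 1] → 21
+1 pad (align 2)
@22: magic [8B, align 2] → 30
@30: version [1B, align 1] → 31
+1 pad (align 2)
@32: checksum [8B, align 2] → 40
@40: ttl [1B, align 1] → 41
+1 pad (align 2)
@42: ack [4B, align 2] → 46

42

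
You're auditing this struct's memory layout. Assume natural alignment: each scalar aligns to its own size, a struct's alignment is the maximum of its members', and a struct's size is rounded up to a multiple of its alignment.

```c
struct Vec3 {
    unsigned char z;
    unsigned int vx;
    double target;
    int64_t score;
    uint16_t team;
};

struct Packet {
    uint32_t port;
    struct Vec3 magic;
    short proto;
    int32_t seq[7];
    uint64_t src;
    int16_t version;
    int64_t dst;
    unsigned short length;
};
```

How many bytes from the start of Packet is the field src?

Vec3: 0..1  z  (1B, 1-aligned); 1..4  -- padding (3B); 4..8  vx  (4B, 4-aligned); 8..16  target  (8B, 8-aligned); 16..24  score  (8B, 8-aligned); 24..26  team  (2B, 2-aligned); 26..32  -- tail padding (6B); sizeof = 32, alignof = 8
0..4  port  (4B, 4-aligned)
4..8  -- padding (4B)
8..40  magic  (32B, 8-aligned)
40..42  proto  (2B, 2-aligned)
42..44  -- padding (2B)
44..72  seq  (28B, 4-aligned)
72..80  src  (8B, 8-aligned)

72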